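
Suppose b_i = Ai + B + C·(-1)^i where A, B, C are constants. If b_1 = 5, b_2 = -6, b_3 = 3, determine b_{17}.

-11

At i = 1, 2, 3: A + B - C = 5; 2A + B + C = -6; 3A + B - C = 3.
Subtracting the first from the second: A + 2C = -11.
Subtracting the second from the third: A - 2C = 9.
Solving: C = -5, A = -1, then B = 1.
So b_i = -1·i + 1 + (-5)·(-1)^i; at i=17 this is -11.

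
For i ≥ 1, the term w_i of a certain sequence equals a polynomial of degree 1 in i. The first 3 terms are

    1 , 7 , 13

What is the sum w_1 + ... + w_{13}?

481

1st diffs: 6, 6 (constant).
So w_i = 6i - 5.
Continuing: …, 19, 25, 31, 37, …, w_{13} = 73.
Summing i = 1..13 (13 terms) gives 481.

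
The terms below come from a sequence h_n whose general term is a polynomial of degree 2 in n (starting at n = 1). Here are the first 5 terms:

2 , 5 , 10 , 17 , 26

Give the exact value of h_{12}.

145

1st diffs: 3, 5, 7, 9.
2nd diffs: 2, 2, 2 (constant).
So h_n = n^2 + 1.
Evaluating at n = 12 gives h_{12} = 145.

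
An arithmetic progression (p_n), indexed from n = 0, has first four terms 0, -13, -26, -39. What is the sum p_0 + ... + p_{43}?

Common difference d = -13.
p_n = 0 + (n - 0)·(-13).
p_{43} = -559; S = 44·(0 + (-559))/2 = -12298.

-12298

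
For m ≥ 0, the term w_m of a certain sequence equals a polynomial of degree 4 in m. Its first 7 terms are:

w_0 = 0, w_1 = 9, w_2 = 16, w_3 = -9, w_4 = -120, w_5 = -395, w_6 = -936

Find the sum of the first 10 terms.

-12183

1st diffs: 9, 7, -25, -111, -275, -541.
2nd diffs: -2, -32, -86, -164, -266.
3rd diffs: -30, -54, -78, -102.
4th diffs: -24, -24, -24 (constant).
Newton forward-difference form: w_m = 9·C(m,1) + (-2)·C(m,2) + (-30)·C(m,3) + (-24)·C(m,4).
Continuing: -1869, -3344, -5535.
Summing m = 0..9 (10 terms) gives -12183.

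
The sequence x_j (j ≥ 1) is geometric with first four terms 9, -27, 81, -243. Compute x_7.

Common ratio r = -3.
x_j = 9·(-3)^(j-1).
x_7 = 9·(-3)^6 = 6561.

6561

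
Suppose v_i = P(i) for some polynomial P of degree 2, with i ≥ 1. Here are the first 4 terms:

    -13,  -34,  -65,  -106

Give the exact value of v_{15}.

-1217

1st diffs: -21, -31, -41.
2nd diffs: -10, -10 (constant).
So v_i = -5i^2 - 6i - 2.
Evaluating at i = 15 gives v_{15} = -1217.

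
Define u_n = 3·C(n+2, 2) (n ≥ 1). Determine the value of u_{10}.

198

C(12, 2) = 66, so u_{10} = 198.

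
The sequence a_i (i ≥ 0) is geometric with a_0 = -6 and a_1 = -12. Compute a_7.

Common ratio r = 2.
a_i = (-6)·2^(i-0).
a_7 = (-6)·2^7 = -768.

-768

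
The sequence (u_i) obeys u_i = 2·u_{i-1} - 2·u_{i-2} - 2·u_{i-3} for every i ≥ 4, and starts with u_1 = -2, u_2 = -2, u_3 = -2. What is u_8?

-56

u_4 = 4;  u_5 = 16;  u_6 = 28;  u_7 = 16;  u_8 = -56.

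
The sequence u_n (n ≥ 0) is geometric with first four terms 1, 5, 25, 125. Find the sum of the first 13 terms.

305175781

Common ratio r = 5.
u_n = 1·5^(n-0).
S = 1·(5^13 - 1)/(5 - 1) = 1·(1220703125 - 1)/(4) = 305175781.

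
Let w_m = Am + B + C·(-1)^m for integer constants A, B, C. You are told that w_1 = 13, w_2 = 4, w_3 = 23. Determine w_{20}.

At m = 1, 2, 3: A + B - C = 13; 2A + B + C = 4; 3A + B - C = 23.
Subtracting the first from the second: A + 2C = -9.
Subtracting the second from the third: A - 2C = 19.
Solving: C = -7, A = 5, then B = 1.
So w_m = 5·m + 1 + (-7)·(-1)^m; at m=20 this is 94.

94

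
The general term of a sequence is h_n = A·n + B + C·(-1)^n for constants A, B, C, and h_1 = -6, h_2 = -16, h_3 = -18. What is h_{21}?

The three given values yield: A + B - C = -6; 2A + B + C = -16; 3A + B - C = -18.
Subtracting the first from the second: A + 2C = -10.
Subtracting the second from the third: A - 2C = -2.
Solving: C = -2, A = -6, then B = -2.
Hence h_{21} = -6·21 + (-2) + (-2)·(-1) = -126.

-126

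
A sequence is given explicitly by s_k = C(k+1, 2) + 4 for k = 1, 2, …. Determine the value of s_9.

C(10, 2) = 45, so s_9 = 49.

49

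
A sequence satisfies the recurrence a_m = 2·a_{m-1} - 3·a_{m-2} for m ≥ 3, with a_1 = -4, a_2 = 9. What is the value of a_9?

660

Iterate the recurrence:
a_3 = 30;  a_4 = 33;  a_5 = -24;  a_6 = -147;  a_7 = -222;  a_8 = -3;  a_9 = 660.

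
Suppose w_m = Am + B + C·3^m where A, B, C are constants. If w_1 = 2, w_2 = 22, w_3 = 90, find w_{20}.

Write the equations: A + B + 3C = 2; 2A + B + 9C = 22; 3A + B + 27C = 90.
Subtracting the first from the second: A + 6C = 20.
Subtracting the second from the third: A + 18C = 68.
Solving: C = 4, A = -4, then B = -6.
So w_m = -4·m + (-6) + 4·3^m; at m=20 this is 13947137518.

13947137518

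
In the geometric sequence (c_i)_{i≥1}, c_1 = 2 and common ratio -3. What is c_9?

13122

c_i = 2·(-3)^(i-1).
c_9 = 2·(-3)^8 = 13122.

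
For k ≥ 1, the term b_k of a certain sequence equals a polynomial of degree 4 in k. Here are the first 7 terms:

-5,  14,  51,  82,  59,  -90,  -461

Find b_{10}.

1st diffs: 19, 37, 31, -23, -149, -371.
2nd diffs: 18, -6, -54, -126, -222.
3rd diffs: -24, -48, -72, -96.
4th diffs: -24, -24, -24 (constant).
Newton forward-difference form: b_k = -5 + 19·C(k-1,1) + 18·C(k-1,2) + (-24)·C(k-1,3) + (-24)·C(k-1,4).
At k = 10: k-1 = 9, so b_{10} = -5 + 171 + 648 - 2016 - 3024 = -4226.

-4226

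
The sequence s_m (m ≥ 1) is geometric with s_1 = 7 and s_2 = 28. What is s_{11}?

7340032

Common ratio r = 4.
s_m = 7·4^(m-1).
s_{11} = 7·4^10 = 7340032.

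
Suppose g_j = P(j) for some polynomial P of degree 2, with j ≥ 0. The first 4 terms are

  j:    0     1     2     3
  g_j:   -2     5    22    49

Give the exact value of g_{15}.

1153

1st diffs: 7, 17, 27.
2nd diffs: 10, 10 (constant).
So g_j = 5j^2 + 2j - 2.
Evaluating at j = 15 gives g_{15} = 1153.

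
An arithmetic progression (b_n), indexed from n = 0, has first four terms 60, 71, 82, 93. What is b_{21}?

Common difference d = 11.
b_n = 60 + (n - 0)·11.
b_{21} = 60 + 21·11 = 291.

291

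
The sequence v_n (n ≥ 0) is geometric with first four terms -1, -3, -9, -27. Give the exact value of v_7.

Common ratio r = 3.
v_n = (-1)·3^(n-0).
v_7 = (-1)·3^7 = -2187.

-2187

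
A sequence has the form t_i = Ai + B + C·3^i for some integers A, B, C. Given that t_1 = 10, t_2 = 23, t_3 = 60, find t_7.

The three given values yield: A + B + 3C = 10; 2A + B + 9C = 23; 3A + B + 27C = 60.
Subtracting the first from the second: A + 6C = 13.
Subtracting the second from the third: A + 18C = 37.
Solving: C = 2, A = 1, then B = 3.
Therefore t_7 = 7 + 3 + 2·2187 = 4384.

4384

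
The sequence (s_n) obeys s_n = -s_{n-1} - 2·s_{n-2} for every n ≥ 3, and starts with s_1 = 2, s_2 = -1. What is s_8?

Iterate the recurrence:
s_3 = -3; s_4 = 5; s_5 = 1; s_6 = -11; s_7 = 9; s_8 = 13.

13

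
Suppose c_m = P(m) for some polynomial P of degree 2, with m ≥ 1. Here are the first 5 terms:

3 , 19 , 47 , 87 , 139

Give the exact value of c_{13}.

987

1st diffs: 16, 28, 40, 52.
2nd diffs: 12, 12, 12 (constant).
Newton forward-difference form: c_m = 3 + 16·C(m-1,1) + 12·C(m-1,2).
At m = 13: m-1 = 12, so c_{13} = 3 + 192 + 792 = 987.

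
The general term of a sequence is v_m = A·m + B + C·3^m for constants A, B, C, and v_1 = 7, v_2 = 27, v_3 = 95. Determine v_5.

951

Plug in m = 1, 2, 3: A + B + 3C = 7; 2A + B + 9C = 27; 3A + B + 27C = 95.
Subtracting the first from the second: A + 6C = 20.
Subtracting the second from the third: A + 18C = 68.
Solving: C = 4, A = -4, then B = -1.
So v_m = -4·m + (-1) + 4·3^m; at m=5 this is 951.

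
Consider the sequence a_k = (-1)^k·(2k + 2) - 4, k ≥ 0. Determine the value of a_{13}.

-32

(-1)^13 = -1; 2k + 2 at k=13 is 28; so a_{13} = -32.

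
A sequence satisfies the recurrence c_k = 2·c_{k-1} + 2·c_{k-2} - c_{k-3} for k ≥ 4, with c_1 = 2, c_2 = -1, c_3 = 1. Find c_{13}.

Step forward from the initial values:
c_4 = -2, c_5 = -1, c_6 = -7, c_7 = -14, c_8 = -41, c_9 = -103, c_{10} = -274, c_{11} = -713, c_{12} = -1871, c_{13} = -4894.

-4894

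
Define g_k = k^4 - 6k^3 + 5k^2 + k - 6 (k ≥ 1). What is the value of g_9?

2595

g_9 = 1·9^4 - 6·9^3 + 5·9^2 + 1·9 - 6 = 2595.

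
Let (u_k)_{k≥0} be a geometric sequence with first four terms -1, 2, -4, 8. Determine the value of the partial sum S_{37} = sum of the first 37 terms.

Common ratio r = -2.
u_k = (-1)·(-2)^(k-0).
S = (-1)·((-2)^37 - 1)/(-2 - 1) = (-1)·(-137438953472 - 1)/(-3) = -45812984491.

-45812984491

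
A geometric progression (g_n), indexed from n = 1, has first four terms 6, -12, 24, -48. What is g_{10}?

Common ratio r = -2.
g_n = 6·(-2)^(n-1).
g_{10} = 6·(-2)^9 = -3072.

-3072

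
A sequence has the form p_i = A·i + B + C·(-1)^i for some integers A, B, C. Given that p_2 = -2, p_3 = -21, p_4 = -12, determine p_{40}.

-192

The three given values yield: 2A + B + C = -2; 3A + B - C = -21; 4A + B + C = -12.
Subtracting the first from the second: A - 2C = -19.
Subtracting the second from the third: A + 2C = 9.
Solving: C = 7, A = -5, then B = 1.
Hence p_{40} = -5·40 + 1 + 7·1 = -192.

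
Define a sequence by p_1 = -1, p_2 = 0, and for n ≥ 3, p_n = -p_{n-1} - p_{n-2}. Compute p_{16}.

p_3 = 1;  p_4 = -1;  p_5 = 0;  …;  p_{13} = -1;  p_{14} = 0;  p_{15} = 1;  p_{16} = -1.

-1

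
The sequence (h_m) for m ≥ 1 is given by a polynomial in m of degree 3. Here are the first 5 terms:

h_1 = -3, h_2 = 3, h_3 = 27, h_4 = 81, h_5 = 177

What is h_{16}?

1st diffs: 6, 24, 54, 96.
2nd diffs: 18, 30, 42.
3rd diffs: 12, 12 (constant).
Newton forward-difference form: h_m = -3 + 6·C(m-1,1) + 18·C(m-1,2) + 12·C(m-1,3).
At m = 16: m-1 = 15, so h_{16} = -3 + 90 + 1890 + 5460 = 7437.

7437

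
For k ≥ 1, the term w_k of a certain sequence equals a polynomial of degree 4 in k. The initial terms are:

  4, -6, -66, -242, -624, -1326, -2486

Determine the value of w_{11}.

-15306

1st diffs: -10, -60, -176, -382, -702, -1160.
2nd diffs: -50, -116, -206, -320, -458.
3rd diffs: -66, -90, -114, -138.
4th diffs: -24, -24, -24 (constant).
Newton forward-difference form: w_k = 4 + (-10)·C(k-1,1) + (-50)·C(k-1,2) + (-66)·C(k-1,3) + (-24)·C(k-1,4).
At k = 11: k-1 = 10, so w_{11} = 4 - 100 - 2250 - 7920 - 5040 = -15306.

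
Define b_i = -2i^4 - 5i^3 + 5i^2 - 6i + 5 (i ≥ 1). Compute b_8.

-10475

b_8 = -2·8^4 - 5·8^3 + 5·8^2 - 6·8 + 5 = -10475.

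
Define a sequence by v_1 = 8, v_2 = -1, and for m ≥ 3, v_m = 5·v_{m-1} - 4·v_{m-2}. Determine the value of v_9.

-196597

v_3 = -37; v_4 = -181; v_5 = -757; v_6 = -3061; v_7 = -12277; v_8 = -49141; v_9 = -196597.
(Characteristic roots are 4 and 1.)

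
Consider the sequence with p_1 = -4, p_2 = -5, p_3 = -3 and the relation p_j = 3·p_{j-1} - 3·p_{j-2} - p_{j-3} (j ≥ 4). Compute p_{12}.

-5550

Applying the relation repeatedly:
p_4 = 10; p_5 = 44; p_6 = 105; p_7 = 173; p_8 = 160; p_9 = -144; p_{10} = -1085; p_{11} = -2983; p_{12} = -5550.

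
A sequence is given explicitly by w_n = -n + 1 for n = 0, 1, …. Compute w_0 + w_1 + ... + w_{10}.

Over n = 0..10: Σn = 55.
Total = (-1)·55 + (1)·11 = -44.

-44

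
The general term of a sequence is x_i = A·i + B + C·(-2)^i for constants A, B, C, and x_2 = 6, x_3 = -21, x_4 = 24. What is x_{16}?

Write the equations: 2A + B + 4C = 6; 3A + B - 8C = -21; 4A + B + 16C = 24.
Subtracting the first from the second: A - 12C = -27.
Subtracting the second from the third: A + 24C = 45.
Solving: C = 2, A = -3, then B = 4.
Hence x_{16} = -3·16 + 4 + 2·65536 = 131028.

131028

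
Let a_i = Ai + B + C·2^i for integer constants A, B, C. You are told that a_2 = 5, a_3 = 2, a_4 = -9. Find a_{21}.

-4194196

The three given values yield: 2A + B + 4C = 5; 3A + B + 8C = 2; 4A + B + 16C = -9.
Subtracting the first from the second: A + 4C = -3.
Subtracting the second from the third: A + 8C = -11.
Solving: C = -2, A = 5, then B = 3.
Hence a_{21} = 5·21 + 3 + (-2)·2097152 = -4194196.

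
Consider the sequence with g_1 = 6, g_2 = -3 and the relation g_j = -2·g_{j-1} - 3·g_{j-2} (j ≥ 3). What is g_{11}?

Step forward from the initial values:
g_3 = -12; g_4 = 33; g_5 = -30; g_6 = -39; g_7 = 168; g_8 = -219; g_9 = -66; g_{10} = 789; g_{11} = -1380.

-1380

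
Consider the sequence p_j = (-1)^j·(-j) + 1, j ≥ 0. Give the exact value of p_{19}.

(-1)^19 = -1; -j at j=19 is -19; so p_{19} = 20.

20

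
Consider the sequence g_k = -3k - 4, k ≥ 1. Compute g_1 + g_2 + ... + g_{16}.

Over k = 1..16: Σk = 136.
Total = (-3)·136 + (-4)·16 = -472.

-472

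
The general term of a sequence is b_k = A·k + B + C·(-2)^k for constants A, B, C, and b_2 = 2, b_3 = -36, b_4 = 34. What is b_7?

At k = 2, 3, 4: 2A + B + 4C = 2; 3A + B - 8C = -36; 4A + B + 16C = 34.
Subtracting the first from the second: A - 12C = -38.
Subtracting the second from the third: A + 24C = 70.
Solving: C = 3, A = -2, then B = -6.
Hence b_7 = -2·7 + (-6) + 3·(-128) = -404.

-404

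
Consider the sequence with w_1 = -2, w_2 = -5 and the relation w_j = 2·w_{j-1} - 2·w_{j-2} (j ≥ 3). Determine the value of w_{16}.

Compute successive terms:
w_3 = -6; w_4 = -2; w_5 = 8; …; w_{13} = 128; w_{14} = 320; w_{15} = 384; w_{16} = 128.

128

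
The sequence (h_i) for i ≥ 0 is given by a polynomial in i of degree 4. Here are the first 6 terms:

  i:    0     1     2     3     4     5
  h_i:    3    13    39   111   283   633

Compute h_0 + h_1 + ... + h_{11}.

38074

1st diffs: 10, 26, 72, 172, 350.
2nd diffs: 16, 46, 100, 178.
3rd diffs: 30, 54, 78.
4th diffs: 24, 24 (constant).
So h_i = i^4 - i^3 + 4i^2 + 6i + 3.
Continuing: …, 1263, 2299, 3891, 6213, …, h_{11} = 13863.
Summing i = 0..11 (12 terms) gives 38074.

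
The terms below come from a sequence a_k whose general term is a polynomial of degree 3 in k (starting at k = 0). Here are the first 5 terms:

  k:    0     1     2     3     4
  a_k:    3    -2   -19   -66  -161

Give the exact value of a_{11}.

1st diffs: -5, -17, -47, -95.
2nd diffs: -12, -30, -48.
3rd diffs: -18, -18 (constant).
So a_k = -3k^3 + 3k^2 - 5k + 3.
Evaluating at k = 11 gives a_{11} = -3682.

-3682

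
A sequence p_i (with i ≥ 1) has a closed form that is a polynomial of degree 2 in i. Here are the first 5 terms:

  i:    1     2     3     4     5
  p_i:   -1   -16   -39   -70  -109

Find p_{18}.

-1344

1st diffs: -15, -23, -31, -39.
2nd diffs: -8, -8, -8 (constant).
Newton forward-difference form: p_i = -1 + (-15)·C(i-1,1) + (-8)·C(i-1,2).
At i = 18: i-1 = 17, so p_{18} = -1 - 255 - 1088 = -1344.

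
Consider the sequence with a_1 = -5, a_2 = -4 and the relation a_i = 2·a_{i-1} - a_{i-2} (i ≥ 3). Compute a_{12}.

a_3 = -3;  a_4 = -2;  a_5 = -1;  a_6 = 0;  a_7 = 1;  a_8 = 2;  a_9 = 3;  a_{10} = 4;  a_{11} = 5;  a_{12} = 6.
(Characteristic roots are 1 and 1.)

6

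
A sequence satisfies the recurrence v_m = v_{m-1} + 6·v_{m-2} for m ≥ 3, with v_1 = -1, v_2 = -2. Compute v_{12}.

Iterate the recurrence:
v_3 = -8  v_4 = -20  v_5 = -68  v_6 = -188  v_7 = -596  v_8 = -1724  v_9 = -5300  v_{10} = -15644  v_{11} = -47444  v_{12} = -141308.
(Characteristic roots are 3 and -2.)

-141308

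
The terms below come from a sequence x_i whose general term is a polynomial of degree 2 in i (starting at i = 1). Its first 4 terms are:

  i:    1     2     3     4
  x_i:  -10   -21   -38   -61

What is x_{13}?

1st diffs: -11, -17, -23.
2nd diffs: -6, -6 (constant).
Newton forward-difference form: x_i = -10 + (-11)·C(i-1,1) + (-6)·C(i-1,2).
At i = 13: i-1 = 12, so x_{13} = -10 - 132 - 396 = -538.

-538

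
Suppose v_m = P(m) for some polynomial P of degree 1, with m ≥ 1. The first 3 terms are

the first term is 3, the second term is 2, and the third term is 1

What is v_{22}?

1st diffs: -1, -1 (constant).
So v_m = -m + 4.
Evaluating at m = 22 gives v_{22} = -18.

-18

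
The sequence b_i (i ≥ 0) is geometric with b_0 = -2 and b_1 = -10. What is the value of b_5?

-6250

Common ratio r = 5.
b_i = (-2)·5^(i-0).
b_5 = (-2)·5^5 = -6250.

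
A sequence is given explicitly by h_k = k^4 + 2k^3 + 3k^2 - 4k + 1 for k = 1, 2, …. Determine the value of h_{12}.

24577

h_{12} = 1·12^4 + 2·12^3 + 3·12^2 - 4·12 + 1 = 24577.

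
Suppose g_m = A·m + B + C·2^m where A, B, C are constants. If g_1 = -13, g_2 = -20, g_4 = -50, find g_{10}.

-2084

Write the equations: A + B + 2C = -13; 2A + B + 4C = -20; 4A + B + 16C = -50.
Subtracting the first from the second: A + 2C = -7.
Subtracting the second from the third: 2A + 12C = -30.
Solving: C = -2, A = -3, then B = -6.
So g_m = -3·m + (-6) + (-2)·2^m; at m=10 this is -2084.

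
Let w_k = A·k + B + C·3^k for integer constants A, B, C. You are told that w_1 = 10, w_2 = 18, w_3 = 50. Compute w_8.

Plug in k = 1, 2, 3: A + B + 3C = 10; 2A + B + 9C = 18; 3A + B + 27C = 50.
Subtracting the first from the second: A + 6C = 8.
Subtracting the second from the third: A + 18C = 32.
Solving: C = 2, A = -4, then B = 8.
So w_k = -4·k + 8 + 2·3^k; at k=8 this is 13098.

13098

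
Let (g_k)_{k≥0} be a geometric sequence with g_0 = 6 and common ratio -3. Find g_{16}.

258280326

g_k = 6·(-3)^(k-0).
g_{16} = 6·(-3)^16 = 258280326.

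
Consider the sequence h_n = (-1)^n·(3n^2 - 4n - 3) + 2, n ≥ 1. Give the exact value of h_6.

83

(-1)^6 = 1; 3n^2 - 4n - 3 at n=6 is 81; so h_6 = 83.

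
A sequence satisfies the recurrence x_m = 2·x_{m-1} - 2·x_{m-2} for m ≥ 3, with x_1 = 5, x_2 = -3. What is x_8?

104

Compute successive terms:
x_3 = -16; x_4 = -26; x_5 = -20; x_6 = 12; x_7 = 64; x_8 = 104.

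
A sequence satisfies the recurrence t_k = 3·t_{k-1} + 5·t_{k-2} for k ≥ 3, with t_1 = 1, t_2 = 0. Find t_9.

21145

t_3 = 5;  t_4 = 15;  t_5 = 70;  t_6 = 285;  t_7 = 1205;  t_8 = 5040;  t_9 = 21145.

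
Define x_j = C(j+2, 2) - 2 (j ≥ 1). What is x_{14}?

118

C(16, 2) = 120, so x_{14} = 118.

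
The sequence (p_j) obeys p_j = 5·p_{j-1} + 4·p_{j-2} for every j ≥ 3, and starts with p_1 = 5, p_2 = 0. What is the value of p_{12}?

113390500

Compute successive terms:
p_3 = 20, p_4 = 100, p_5 = 580, p_6 = 3300, p_7 = 18820, p_8 = 107300, p_9 = 611780, p_{10} = 3488100, p_{11} = 19887620, p_{12} = 113390500.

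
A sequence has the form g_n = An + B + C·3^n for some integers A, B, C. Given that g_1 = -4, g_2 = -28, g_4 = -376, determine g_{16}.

-215233504

Write the equations: A + B + 3C = -4; 2A + B + 9C = -28; 4A + B + 81C = -376.
Subtracting the first from the second: A + 6C = -24.
Subtracting the second from the third: 2A + 72C = -348.
Solving: C = -5, A = 6, then B = 5.
Hence g_{16} = 6·16 + 5 + (-5)·43046721 = -215233504.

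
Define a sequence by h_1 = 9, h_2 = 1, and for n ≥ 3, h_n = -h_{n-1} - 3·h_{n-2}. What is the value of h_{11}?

Step forward from the initial values:
h_3 = -28  h_4 = 25  h_5 = 59  h_6 = -134  h_7 = -43  h_8 = 445  h_9 = -316  h_{10} = -1019  h_{11} = 1967.

1967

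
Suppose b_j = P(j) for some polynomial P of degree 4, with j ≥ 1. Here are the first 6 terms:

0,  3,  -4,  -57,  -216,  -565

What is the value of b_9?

1st diffs: 3, -7, -53, -159, -349.
2nd diffs: -10, -46, -106, -190.
3rd diffs: -36, -60, -84.
4th diffs: -24, -24 (constant).
So b_j = -j^4 + 4j^3 - 4j^2 + 2j - 1.
Evaluating at j = 9 gives b_9 = -3952.

-3952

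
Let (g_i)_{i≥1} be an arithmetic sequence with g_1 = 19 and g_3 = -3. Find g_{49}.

-509

Common difference d = (-3 - 19) / (3 - 1) = -11.
g_i = 19 + (i - 1)·(-11).
g_{49} = 19 + 48·(-11) = -509.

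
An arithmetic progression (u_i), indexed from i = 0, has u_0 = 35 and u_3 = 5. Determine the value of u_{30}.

-265

Common difference d = (5 - 35) / (3 - 0) = -10.
u_i = 35 + (i - 0)·(-10).
u_{30} = 35 + 30·(-10) = -265.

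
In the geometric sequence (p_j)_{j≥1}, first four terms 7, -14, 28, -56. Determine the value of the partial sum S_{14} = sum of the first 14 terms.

-38227

Common ratio r = -2.
p_j = 7·(-2)^(j-1).
S = 7·((-2)^14 - 1)/(-2 - 1) = 7·(16384 - 1)/(-3) = -38227.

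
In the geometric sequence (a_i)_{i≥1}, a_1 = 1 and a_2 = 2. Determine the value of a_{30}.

536870912

Common ratio r = 2.
a_i = 1·2^(i-1).
a_{30} = 1·2^29 = 536870912.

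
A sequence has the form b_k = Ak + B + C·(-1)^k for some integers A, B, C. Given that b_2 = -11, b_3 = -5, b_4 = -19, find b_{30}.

Plug in k = 2, 3, 4: 2A + B + C = -11; 3A + B - C = -5; 4A + B + C = -19.
Subtracting the first from the second: A - 2C = 6.
Subtracting the second from the third: A + 2C = -14.
Solving: C = -5, A = -4, then B = 2.
Therefore b_{30} = -120 + 2 + (-5)·1 = -123.

-123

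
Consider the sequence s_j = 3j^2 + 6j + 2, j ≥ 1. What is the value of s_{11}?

431

s_{11} = 3·11^2 + 6·11 + 2 = 431.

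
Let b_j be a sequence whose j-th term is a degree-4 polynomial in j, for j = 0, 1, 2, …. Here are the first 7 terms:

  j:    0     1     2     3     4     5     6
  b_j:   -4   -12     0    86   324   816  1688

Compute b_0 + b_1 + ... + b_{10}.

1st diffs: -8, 12, 86, 238, 492, 872.
2nd diffs: 20, 74, 152, 254, 380.
3rd diffs: 54, 78, 102, 126.
4th diffs: 24, 24, 24 (constant).
Newton forward-difference form: b_j = -4 + (-8)·C(j,1) + 20·C(j,2) + 54·C(j,3) + 24·C(j,4).
Continuing: 3090, 5196, 8204, 12336.
Summing j = 0..10 (11 terms) gives 31724.

31724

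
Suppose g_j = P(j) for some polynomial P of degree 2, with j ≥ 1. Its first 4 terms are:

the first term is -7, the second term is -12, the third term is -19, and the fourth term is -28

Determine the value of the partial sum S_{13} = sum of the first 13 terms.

1st diffs: -5, -7, -9.
2nd diffs: -2, -2 (constant).
Newton forward-difference form: g_j = -7 + (-5)·C(j-1,1) + (-2)·C(j-1,2).
Continuing: …, -39, -52, -67, -84, …, g_{13} = -199.
Summing j = 1..13 (13 terms) gives -1053.

-1053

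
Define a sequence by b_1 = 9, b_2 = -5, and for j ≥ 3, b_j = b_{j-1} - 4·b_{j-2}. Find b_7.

-345

Applying the relation repeatedly:
b_3 = -41  b_4 = -21  b_5 = 143  b_6 = 227  b_7 = -345.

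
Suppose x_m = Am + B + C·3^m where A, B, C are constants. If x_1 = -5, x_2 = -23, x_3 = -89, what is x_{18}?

Write the equations: A + B + 3C = -5; 2A + B + 9C = -23; 3A + B + 27C = -89.
Subtracting the first from the second: A + 6C = -18.
Subtracting the second from the third: A + 18C = -66.
Solving: C = -4, A = 6, then B = 1.
Hence x_{18} = 6·18 + 1 + (-4)·387420489 = -1549681847.

-1549681847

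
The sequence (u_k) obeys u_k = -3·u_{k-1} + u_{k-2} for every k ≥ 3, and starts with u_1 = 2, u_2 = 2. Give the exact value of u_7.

-502

Iterate the recurrence:
u_3 = -4;  u_4 = 14;  u_5 = -46;  u_6 = 152;  u_7 = -502.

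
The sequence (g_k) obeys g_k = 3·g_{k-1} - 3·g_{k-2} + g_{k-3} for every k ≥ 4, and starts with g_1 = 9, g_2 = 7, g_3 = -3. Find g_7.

-123

Step forward from the initial values:
g_4 = -21;  g_5 = -47;  g_6 = -81;  g_7 = -123.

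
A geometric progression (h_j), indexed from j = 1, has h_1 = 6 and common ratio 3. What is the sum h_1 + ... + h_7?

h_j = 6·3^(j-1).
S = 6·(3^7 - 1)/(3 - 1) = 6·(2187 - 1)/(2) = 6558.

6558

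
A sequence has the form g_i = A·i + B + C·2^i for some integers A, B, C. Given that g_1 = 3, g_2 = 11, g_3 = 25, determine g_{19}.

1572897

Write the equations: A + B + 2C = 3; 2A + B + 4C = 11; 3A + B + 8C = 25.
Subtracting the first from the second: A + 2C = 8.
Subtracting the second from the third: A + 4C = 14.
Solving: C = 3, A = 2, then B = -5.
Hence g_{19} = 2·19 + (-5) + 3·524288 = 1572897.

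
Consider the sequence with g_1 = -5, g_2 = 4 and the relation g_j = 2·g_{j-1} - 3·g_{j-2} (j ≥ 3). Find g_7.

-205

Iterate the recurrence:
g_3 = 23;  g_4 = 34;  g_5 = -1;  g_6 = -104;  g_7 = -205.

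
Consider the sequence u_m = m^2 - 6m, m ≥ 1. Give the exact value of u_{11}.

u_{11} = 1·11^2 - 6·11 = 55.

55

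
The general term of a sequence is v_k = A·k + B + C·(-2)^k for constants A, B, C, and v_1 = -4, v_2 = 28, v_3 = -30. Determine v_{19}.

-2621398

Write the equations: A + B - 2C = -4; 2A + B + 4C = 28; 3A + B - 8C = -30.
Subtracting the first from the second: A + 6C = 32.
Subtracting the second from the third: A - 12C = -58.
Solving: C = 5, A = 2, then B = 4.
So v_k = 2·k + 4 + 5·(-2)^k; at k=19 this is -2621398.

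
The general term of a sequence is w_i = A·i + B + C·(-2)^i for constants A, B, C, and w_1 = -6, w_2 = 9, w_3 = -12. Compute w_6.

141

At i = 1, 2, 3: A + B - 2C = -6; 2A + B + 4C = 9; 3A + B - 8C = -12.
Subtracting the first from the second: A + 6C = 15.
Subtracting the second from the third: A - 12C = -21.
Solving: C = 2, A = 3, then B = -5.
Hence w_6 = 3·6 + (-5) + 2·64 = 141.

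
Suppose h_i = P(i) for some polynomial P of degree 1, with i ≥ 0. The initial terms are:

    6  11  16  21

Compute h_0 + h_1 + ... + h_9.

285

1st diffs: 5, 5, 5 (constant).
So h_i = 5i + 6.
Continuing: …, 26, 31, 36, 41, …, h_9 = 51.
Summing i = 0..9 (10 terms) gives 285.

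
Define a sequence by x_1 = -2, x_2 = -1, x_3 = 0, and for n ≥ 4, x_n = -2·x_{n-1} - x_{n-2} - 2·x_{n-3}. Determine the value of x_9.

-104

Applying the relation repeatedly:
x_4 = 5;  x_5 = -8;  x_6 = 11;  x_7 = -24;  x_8 = 53;  x_9 = -104.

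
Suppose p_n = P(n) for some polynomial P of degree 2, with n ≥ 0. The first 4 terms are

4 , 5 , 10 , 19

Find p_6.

1st diffs: 1, 5, 9.
2nd diffs: 4, 4 (constant).
So p_n = 2n^2 - n + 4.
Evaluating at n = 6 gives p_6 = 70.

70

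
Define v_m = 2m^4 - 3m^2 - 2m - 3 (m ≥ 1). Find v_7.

v_7 = 2·7^4 - 3·7^2 - 2·7 - 3 = 4638.

4638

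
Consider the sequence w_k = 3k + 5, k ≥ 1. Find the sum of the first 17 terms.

544

Over k = 1..17: Σk = 153.
Total = (3)·153 + (5)·17 = 544.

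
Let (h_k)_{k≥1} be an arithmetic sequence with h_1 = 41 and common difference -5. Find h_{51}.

-209

h_k = 41 + (k - 1)·(-5).
h_{51} = 41 + 50·(-5) = -209.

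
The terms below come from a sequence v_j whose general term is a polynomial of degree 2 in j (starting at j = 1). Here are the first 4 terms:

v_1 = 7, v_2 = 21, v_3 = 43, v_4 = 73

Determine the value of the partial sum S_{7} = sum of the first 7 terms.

623

1st diffs: 14, 22, 30.
2nd diffs: 8, 8 (constant).
Newton forward-difference form: v_j = 7 + 14·C(j-1,1) + 8·C(j-1,2).
Continuing: 111, 157, 211.
Summing j = 1..7 (7 terms) gives 623.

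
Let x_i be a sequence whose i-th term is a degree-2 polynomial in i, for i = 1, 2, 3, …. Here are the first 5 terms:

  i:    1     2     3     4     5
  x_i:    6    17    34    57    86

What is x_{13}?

1st diffs: 11, 17, 23, 29.
2nd diffs: 6, 6, 6 (constant).
So x_i = 3i^2 + 2i + 1.
Evaluating at i = 13 gives x_{13} = 534.

534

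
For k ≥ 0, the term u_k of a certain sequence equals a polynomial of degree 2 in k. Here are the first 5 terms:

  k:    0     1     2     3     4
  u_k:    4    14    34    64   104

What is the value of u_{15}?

1204

1st diffs: 10, 20, 30, 40.
2nd diffs: 10, 10, 10 (constant).
So u_k = 5k^2 + 5k + 4.
Evaluating at k = 15 gives u_{15} = 1204.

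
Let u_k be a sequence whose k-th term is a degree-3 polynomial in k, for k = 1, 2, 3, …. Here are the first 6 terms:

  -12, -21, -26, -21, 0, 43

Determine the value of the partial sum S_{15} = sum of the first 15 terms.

1st diffs: -9, -5, 5, 21, 43.
2nd diffs: 4, 10, 16, 22.
3rd diffs: 6, 6, 6 (constant).
Newton forward-difference form: u_k = -12 + (-9)·C(k-1,1) + 4·C(k-1,2) + 6·C(k-1,3).
Continuing: …, 114, 219, 364, 555, …, u_{15} = 2410.
Summing k = 1..15 (15 terms) gives 8885.

8885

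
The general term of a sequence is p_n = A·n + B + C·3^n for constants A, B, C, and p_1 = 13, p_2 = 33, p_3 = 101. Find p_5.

Plug in n = 1, 2, 3: A + B + 3C = 13; 2A + B + 9C = 33; 3A + B + 27C = 101.
Subtracting the first from the second: A + 6C = 20.
Subtracting the second from the third: A + 18C = 68.
Solving: C = 4, A = -4, then B = 5.
Hence p_5 = -4·5 + 5 + 4·243 = 957.

957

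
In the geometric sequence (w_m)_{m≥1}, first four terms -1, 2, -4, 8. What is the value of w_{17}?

Common ratio r = -2.
w_m = (-1)·(-2)^(m-1).
w_{17} = (-1)·(-2)^16 = -65536.

-65536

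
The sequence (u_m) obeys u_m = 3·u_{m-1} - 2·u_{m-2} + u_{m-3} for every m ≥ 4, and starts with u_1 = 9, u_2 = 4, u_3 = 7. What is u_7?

u_4 = 22, u_5 = 56, u_6 = 131, u_7 = 303.

303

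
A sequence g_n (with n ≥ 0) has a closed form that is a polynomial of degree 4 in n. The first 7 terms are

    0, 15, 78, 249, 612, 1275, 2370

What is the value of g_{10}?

1st diffs: 15, 63, 171, 363, 663, 1095.
2nd diffs: 48, 108, 192, 300, 432.
3rd diffs: 60, 84, 108, 132.
4th diffs: 24, 24, 24 (constant).
Newton forward-difference form: g_n = 15·C(n,1) + 48·C(n,2) + 60·C(n,3) + 24·C(n,4).
At n = 10: n = 10, so g_{10} = 150 + 2160 + 7200 + 5040 = 14550.

14550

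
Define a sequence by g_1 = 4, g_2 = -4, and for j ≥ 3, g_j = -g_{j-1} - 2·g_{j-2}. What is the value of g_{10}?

44

Compute successive terms:
g_3 = -4  g_4 = 12  g_5 = -4  g_6 = -20  g_7 = 28  g_8 = 12  g_9 = -68  g_{10} = 44.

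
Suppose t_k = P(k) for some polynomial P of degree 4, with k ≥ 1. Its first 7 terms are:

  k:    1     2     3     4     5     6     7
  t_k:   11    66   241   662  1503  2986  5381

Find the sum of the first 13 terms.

1st diffs: 55, 175, 421, 841, 1483, 2395.
2nd diffs: 120, 246, 420, 642, 912.
3rd diffs: 126, 174, 222, 270.
4th diffs: 48, 48, 48 (constant).
Newton forward-difference form: t_k = 11 + 55·C(k-1,1) + 120·C(k-1,2) + 126·C(k-1,3) + 48·C(k-1,4).
Continuing: …, 9006, 14227, 21458, 31161, …, t_{13} = 60071.
Summing k = 1..13 (13 terms) gives 190619.

190619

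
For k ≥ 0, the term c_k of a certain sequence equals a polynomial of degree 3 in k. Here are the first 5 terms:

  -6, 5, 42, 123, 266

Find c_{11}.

1st diffs: 11, 37, 81, 143.
2nd diffs: 26, 44, 62.
3rd diffs: 18, 18 (constant).
Newton forward-difference form: c_k = -6 + 11·C(k,1) + 26·C(k,2) + 18·C(k,3).
At k = 11: k = 11, so c_{11} = -6 + 121 + 1430 + 2970 = 4515.

4515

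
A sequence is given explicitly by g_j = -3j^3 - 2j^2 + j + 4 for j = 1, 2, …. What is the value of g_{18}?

g_{18} = -3·18^3 - 2·18^2 + 1·18 + 4 = -18122.

-18122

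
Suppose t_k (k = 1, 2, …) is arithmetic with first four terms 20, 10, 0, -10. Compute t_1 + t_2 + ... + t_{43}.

Common difference d = -10.
t_k = 20 + (k - 1)·(-10).
t_{43} = -400; S = 43·(20 + (-400))/2 = -8170.

-8170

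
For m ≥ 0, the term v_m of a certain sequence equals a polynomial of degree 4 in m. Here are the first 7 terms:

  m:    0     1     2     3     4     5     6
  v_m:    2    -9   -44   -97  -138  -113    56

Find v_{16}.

1st diffs: -11, -35, -53, -41, 25, 169.
2nd diffs: -24, -18, 12, 66, 144.
3rd diffs: 6, 30, 54, 78.
4th diffs: 24, 24, 24 (constant).
So v_m = m^4 - 5m^3 - 4m^2 - 3m + 2.
Evaluating at m = 16 gives v_{16} = 43986.

43986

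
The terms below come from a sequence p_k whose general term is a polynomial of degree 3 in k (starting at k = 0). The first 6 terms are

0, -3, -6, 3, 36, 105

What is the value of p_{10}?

1st diffs: -3, -3, 9, 33, 69.
2nd diffs: 0, 12, 24, 36.
3rd diffs: 12, 12, 12 (constant).
Newton forward-difference form: p_k = (-3)·C(k,1) + 12·C(k,3).
At k = 10: k = 10, so p_{10} = -30 + 1440 = 1410.

1410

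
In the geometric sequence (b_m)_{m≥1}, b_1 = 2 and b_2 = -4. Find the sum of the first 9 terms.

Common ratio r = -2.
b_m = 2·(-2)^(m-1).
S = 2·((-2)^9 - 1)/(-2 - 1) = 2·(-512 - 1)/(-3) = 342.

342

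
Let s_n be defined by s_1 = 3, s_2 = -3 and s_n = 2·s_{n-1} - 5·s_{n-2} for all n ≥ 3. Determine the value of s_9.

-2589

Compute successive terms:
s_3 = -21; s_4 = -27; s_5 = 51; s_6 = 237; s_7 = 219; s_8 = -747; s_9 = -2589.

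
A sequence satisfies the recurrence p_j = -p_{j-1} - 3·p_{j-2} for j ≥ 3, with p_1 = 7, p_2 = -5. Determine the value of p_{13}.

-4513

Applying the relation repeatedly:
p_3 = -16;  p_4 = 31;  p_5 = 17;  …;  p_{10} = -365;  p_{11} = 1709;  p_{12} = -614;  p_{13} = -4513.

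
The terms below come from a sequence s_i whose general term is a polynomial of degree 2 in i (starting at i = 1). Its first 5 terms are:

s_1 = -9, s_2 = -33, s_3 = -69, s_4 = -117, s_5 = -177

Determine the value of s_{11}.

-789

1st diffs: -24, -36, -48, -60.
2nd diffs: -12, -12, -12 (constant).
Newton forward-difference form: s_i = -9 + (-24)·C(i-1,1) + (-12)·C(i-1,2).
At i = 11: i-1 = 10, so s_{11} = -9 - 240 - 540 = -789.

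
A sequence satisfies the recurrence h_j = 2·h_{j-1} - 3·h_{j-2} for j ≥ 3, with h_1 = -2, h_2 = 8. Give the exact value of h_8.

Applying the relation repeatedly:
h_3 = 22  h_4 = 20  h_5 = -26  h_6 = -112  h_7 = -146  h_8 = 44.

44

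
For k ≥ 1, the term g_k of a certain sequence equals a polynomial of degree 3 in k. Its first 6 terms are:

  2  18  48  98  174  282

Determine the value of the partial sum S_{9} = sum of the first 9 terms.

1st diffs: 16, 30, 50, 76, 108.
2nd diffs: 14, 20, 26, 32.
3rd diffs: 6, 6, 6 (constant).
Newton forward-difference form: g_k = 2 + 16·C(k-1,1) + 14·C(k-1,2) + 6·C(k-1,3).
Continuing: 428, 618, 858.
Summing k = 1..9 (9 terms) gives 2526.

2526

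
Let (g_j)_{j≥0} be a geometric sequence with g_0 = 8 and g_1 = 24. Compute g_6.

Common ratio r = 3.
g_j = 8·3^(j-0).
g_6 = 8·3^6 = 5832.

5832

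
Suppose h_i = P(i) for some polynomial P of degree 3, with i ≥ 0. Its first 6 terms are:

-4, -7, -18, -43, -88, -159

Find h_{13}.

1st diffs: -3, -11, -25, -45, -71.
2nd diffs: -8, -14, -20, -26.
3rd diffs: -6, -6, -6 (constant).
So h_i = -i^3 - i^2 - i - 4.
Evaluating at i = 13 gives h_{13} = -2383.

-2383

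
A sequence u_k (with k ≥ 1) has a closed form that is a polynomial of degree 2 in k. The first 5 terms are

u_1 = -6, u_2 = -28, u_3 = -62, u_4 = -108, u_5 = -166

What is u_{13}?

1st diffs: -22, -34, -46, -58.
2nd diffs: -12, -12, -12 (constant).
So u_k = -6k^2 - 4k + 4.
Evaluating at k = 13 gives u_{13} = -1062.

-1062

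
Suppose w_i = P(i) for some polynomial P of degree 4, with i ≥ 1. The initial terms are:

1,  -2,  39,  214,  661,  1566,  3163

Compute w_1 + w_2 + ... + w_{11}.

58982

1st diffs: -3, 41, 175, 447, 905, 1597.
2nd diffs: 44, 134, 272, 458, 692.
3rd diffs: 90, 138, 186, 234.
4th diffs: 48, 48, 48 (constant).
So w_i = 2i^4 - 5i^3 + 2i^2 - 4i + 6.
Continuing: 5734, 9609, 15166, 22831.
Summing i = 1..11 (11 terms) gives 58982.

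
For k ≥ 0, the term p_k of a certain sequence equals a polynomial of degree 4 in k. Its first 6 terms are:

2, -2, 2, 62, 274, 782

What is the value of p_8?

1st diffs: -4, 4, 60, 212, 508.
2nd diffs: 8, 56, 152, 296.
3rd diffs: 48, 96, 144.
4th diffs: 48, 48 (constant).
Newton forward-difference form: p_k = 2 + (-4)·C(k,1) + 8·C(k,2) + 48·C(k,3) + 48·C(k,4).
At k = 8: k = 8, so p_8 = 2 - 32 + 224 + 2688 + 3360 = 6242.

6242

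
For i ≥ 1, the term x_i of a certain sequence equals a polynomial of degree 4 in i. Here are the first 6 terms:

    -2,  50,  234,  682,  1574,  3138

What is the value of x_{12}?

1st diffs: 52, 184, 448, 892, 1564.
2nd diffs: 132, 264, 444, 672.
3rd diffs: 132, 180, 228.
4th diffs: 48, 48 (constant).
So x_i = 2i^4 + 2i^3 + 4i^2 - 4i - 6.
Evaluating at i = 12 gives x_{12} = 45450.

45450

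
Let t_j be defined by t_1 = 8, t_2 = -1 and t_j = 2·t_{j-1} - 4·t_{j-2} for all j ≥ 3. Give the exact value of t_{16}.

t_3 = -34, t_4 = -64, t_5 = 8, …, t_{13} = 32768, t_{14} = -4096, t_{15} = -139264, t_{16} = -262144.

-262144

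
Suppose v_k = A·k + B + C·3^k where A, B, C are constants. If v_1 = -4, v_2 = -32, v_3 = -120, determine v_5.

At k = 1, 2, 3: A + B + 3C = -4; 2A + B + 9C = -32; 3A + B + 27C = -120.
Subtracting the first from the second: A + 6C = -28.
Subtracting the second from the third: A + 18C = -88.
Solving: C = -5, A = 2, then B = 9.
Therefore v_5 = 10 + 9 + (-5)·243 = -1196.

-1196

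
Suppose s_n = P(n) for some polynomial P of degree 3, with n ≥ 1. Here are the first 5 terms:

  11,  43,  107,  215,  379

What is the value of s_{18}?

13067

1st diffs: 32, 64, 108, 164.
2nd diffs: 32, 44, 56.
3rd diffs: 12, 12 (constant).
So s_n = 2n^3 + 4n^2 + 6n - 1.
Evaluating at n = 18 gives s_{18} = 13067.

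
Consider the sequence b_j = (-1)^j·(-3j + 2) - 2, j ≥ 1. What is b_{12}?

-36

(-1)^12 = 1; -3j + 2 at j=12 is -34; so b_{12} = -36.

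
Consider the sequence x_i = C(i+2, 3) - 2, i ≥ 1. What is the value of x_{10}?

218

C(12, 3) = 220, so x_{10} = 218.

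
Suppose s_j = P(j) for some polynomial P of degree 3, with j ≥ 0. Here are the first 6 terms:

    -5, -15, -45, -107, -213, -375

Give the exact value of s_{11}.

-3195

1st diffs: -10, -30, -62, -106, -162.
2nd diffs: -20, -32, -44, -56.
3rd diffs: -12, -12, -12 (constant).
Newton forward-difference form: s_j = -5 + (-10)·C(j,1) + (-20)·C(j,2) + (-12)·C(j,3).
At j = 11: j = 11, so s_{11} = -5 - 110 - 1100 - 1980 = -3195.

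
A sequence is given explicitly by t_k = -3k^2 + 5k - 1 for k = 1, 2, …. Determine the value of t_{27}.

t_{27} = -3·27^2 + 5·27 - 1 = -2053.

-2053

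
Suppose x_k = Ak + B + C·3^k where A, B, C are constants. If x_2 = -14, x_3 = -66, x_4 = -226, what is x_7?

Write the equations: 2A + B + 9C = -14; 3A + B + 27C = -66; 4A + B + 81C = -226.
Subtracting the first from the second: A + 18C = -52.
Subtracting the second from the third: A + 54C = -160.
Solving: C = -3, A = 2, then B = 9.
So x_k = 2·k + 9 + (-3)·3^k; at k=7 this is -6538.

-6538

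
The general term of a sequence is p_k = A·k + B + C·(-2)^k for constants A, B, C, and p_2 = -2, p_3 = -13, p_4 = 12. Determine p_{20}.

1048588

Write the equations: 2A + B + 4C = -2; 3A + B - 8C = -13; 4A + B + 16C = 12.
Subtracting the first from the second: A - 12C = -11.
Subtracting the second from the third: A + 24C = 25.
Solving: C = 1, A = 1, then B = -8.
So p_k = 1·k + (-8) + 1·(-2)^k; at k=20 this is 1048588.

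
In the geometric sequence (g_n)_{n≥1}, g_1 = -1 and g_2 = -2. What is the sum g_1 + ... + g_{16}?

Common ratio r = 2.
g_n = (-1)·2^(n-1).
S = (-1)·(2^16 - 1)/(2 - 1) = (-1)·(65536 - 1)/(1) = -65535.

-65535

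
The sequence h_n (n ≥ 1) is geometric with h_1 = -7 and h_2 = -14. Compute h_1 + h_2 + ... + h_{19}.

Common ratio r = 2.
h_n = (-7)·2^(n-1).
S = (-7)·(2^19 - 1)/(2 - 1) = (-7)·(524288 - 1)/(1) = -3670009.

-3670009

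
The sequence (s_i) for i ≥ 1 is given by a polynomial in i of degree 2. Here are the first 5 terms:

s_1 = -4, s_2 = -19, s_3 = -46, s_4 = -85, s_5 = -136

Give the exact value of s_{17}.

-1684

1st diffs: -15, -27, -39, -51.
2nd diffs: -12, -12, -12 (constant).
So s_i = -6i^2 + 3i - 1.
Evaluating at i = 17 gives s_{17} = -1684.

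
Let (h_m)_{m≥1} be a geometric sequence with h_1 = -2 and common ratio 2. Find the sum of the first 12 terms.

h_m = (-2)·2^(m-1).
S = (-2)·(2^12 - 1)/(2 - 1) = (-2)·(4096 - 1)/(1) = -8190.

-8190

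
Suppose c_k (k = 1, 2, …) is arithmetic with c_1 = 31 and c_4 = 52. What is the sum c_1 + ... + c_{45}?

Common difference d = (52 - 31) / (4 - 1) = 7.
c_k = 31 + (k - 1)·7.
c_{45} = 339; S = 45·(31 + 339)/2 = 8325.

8325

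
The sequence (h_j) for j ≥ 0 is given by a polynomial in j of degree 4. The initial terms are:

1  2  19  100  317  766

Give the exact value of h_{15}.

56296

1st diffs: 1, 17, 81, 217, 449.
2nd diffs: 16, 64, 136, 232.
3rd diffs: 48, 72, 96.
4th diffs: 24, 24 (constant).
Newton forward-difference form: h_j = 1 + 1·C(j,1) + 16·C(j,2) + 48·C(j,3) + 24·C(j,4).
At j = 15: j = 15, so h_{15} = 1 + 15 + 1680 + 21840 + 32760 = 56296.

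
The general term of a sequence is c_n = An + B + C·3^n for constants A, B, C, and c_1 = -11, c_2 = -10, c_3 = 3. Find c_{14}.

4782890

At n = 1, 2, 3: A + B + 3C = -11; 2A + B + 9C = -10; 3A + B + 27C = 3.
Subtracting the first from the second: A + 6C = 1.
Subtracting the second from the third: A + 18C = 13.
Solving: C = 1, A = -5, then B = -9.
Therefore c_{14} = -70 + (-9) + 1·4782969 = 4782890.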